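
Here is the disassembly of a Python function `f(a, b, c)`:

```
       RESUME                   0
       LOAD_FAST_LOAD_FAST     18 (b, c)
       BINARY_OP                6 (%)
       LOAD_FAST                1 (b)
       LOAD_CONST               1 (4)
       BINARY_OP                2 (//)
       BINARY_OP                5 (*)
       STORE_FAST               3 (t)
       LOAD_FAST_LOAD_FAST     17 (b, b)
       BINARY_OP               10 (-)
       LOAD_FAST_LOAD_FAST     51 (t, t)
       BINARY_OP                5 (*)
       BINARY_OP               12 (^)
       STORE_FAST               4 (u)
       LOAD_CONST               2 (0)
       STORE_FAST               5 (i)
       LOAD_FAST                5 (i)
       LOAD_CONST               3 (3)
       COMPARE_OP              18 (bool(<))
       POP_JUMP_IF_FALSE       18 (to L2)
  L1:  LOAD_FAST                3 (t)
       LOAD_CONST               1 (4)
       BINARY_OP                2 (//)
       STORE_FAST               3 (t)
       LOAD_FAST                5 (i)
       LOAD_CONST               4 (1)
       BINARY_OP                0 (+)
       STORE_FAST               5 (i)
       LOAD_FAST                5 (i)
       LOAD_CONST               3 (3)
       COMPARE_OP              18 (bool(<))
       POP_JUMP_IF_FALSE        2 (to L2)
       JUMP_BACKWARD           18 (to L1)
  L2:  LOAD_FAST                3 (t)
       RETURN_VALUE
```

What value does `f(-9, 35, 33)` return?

0

LOAD_FAST_LOAD_FAST b,c → push 35,33. Stack: [35, 33]
BINARY_OP % → 35 % 33 = 2. Stack: [2]
LOAD_FAST b → push 35. Stack: [2, 35]
LOAD_CONST → push 4. Stack: [2, 35, 4]
BINARY_OP // → 35 // 4 = 8. Stack: [2, 8]
BINARY_OP * → 2 * 8 = 16. Stack: [16]
STORE_FAST t → t=16. Stack: []
LOAD_FAST_LOAD_FAST b,b → push 35,35. Stack: [35, 35]
BINARY_OP - → 35 - 35 = 0. Stack: [0]
LOAD_FAST_LOAD_FAST t,t → push 16,16. Stack: [0, 16, 16]
BINARY_OP * → 16 * 16 = 256. Stack: [0, 256]
BINARY_OP ^ → 0 ^ 256 = 256. Stack: [256]
STORE_FAST u → u=256. Stack: []
LOAD_CONST → push 0. Stack: [0]
STORE_FAST i → i=0. Stack: []
LOAD_FAST i → push 0. Stack: [0]
LOAD_CONST → push 3. Stack: [0, 3]
COMPARE_OP bool(<) → 0 vs 3 = True. Stack: [True]
POP_JUMP_IF_FALSE → pop True; no jump. Stack: []
LOAD_FAST t → push 16. Stack: [16]
LOAD_CONST → push 4. Stack: [16, 4]
BINARY_OP // → 16 // 4 = 4. Stack: [4]
STORE_FAST t → t=4. Stack: []
LOAD_FAST i → push 0. Stack: [0]
LOAD_CONST → push 1. Stack: [0, 1]
BINARY_OP + → 0 + 1 = 1. Stack: [1]
STORE_FAST i → i=1. Stack: []
LOAD_FAST i → push 1. Stack: [1]
LOAD_CONST → push 3. Stack: [1, 3]
COMPARE_OP bool(<) → 1 vs 3 = True. Stack: [True]
POP_JUMP_IF_FALSE → pop True; no jump. Stack: []
LOAD_FAST t → push 4. Stack: [4]
LOAD_CONST → push 4. Stack: [4, 4]
BINARY_OP // → 4 // 4 = 1. Stack: [1]
STORE_FAST t → t=1. Stack: []
LOAD_FAST i → push 1. Stack: [1]
LOAD_CONST → push 1. Stack: [1, 1]
BINARY_OP + → 1 + 1 = 2. Stack: [2]
STORE_FAST i → i=2. Stack: []
LOAD_FAST i → push 2. Stack: [2]
LOAD_CONST → push 3. Stack: [2, 3]
COMPARE_OP bool(<) → 2 vs 3 = True. Stack: [True]
POP_JUMP_IF_FALSE → pop True; no jump. Stack: []
LOAD_FAST t → push 1. Stack: [1]
LOAD_CONST → push 4. Stack: [1, 4]
BINARY_OP // → 1 // 4 = 0. Stack: [0]
STORE_FAST t → t=0. Stack: []
LOAD_FAST i → push 2. Stack: [2]
LOAD_CONST → push 1. Stack: [2, 1]
BINARY_OP + → 2 + 1 = 3. Stack: [3]
STORE_FAST i → i=3. Stack: []
LOAD_FAST i → push 3. Stack: [3]
LOAD_CONST → push 3. Stack: [3, 3]
COMPARE_OP bool(<) → 3 vs 3 = False. Stack: [False]
POP_JUMP_IF_FALSE → pop False; jump. Stack: []
LOAD_FAST t → push 0. Stack: [0]
RETURN_VALUE → return 0.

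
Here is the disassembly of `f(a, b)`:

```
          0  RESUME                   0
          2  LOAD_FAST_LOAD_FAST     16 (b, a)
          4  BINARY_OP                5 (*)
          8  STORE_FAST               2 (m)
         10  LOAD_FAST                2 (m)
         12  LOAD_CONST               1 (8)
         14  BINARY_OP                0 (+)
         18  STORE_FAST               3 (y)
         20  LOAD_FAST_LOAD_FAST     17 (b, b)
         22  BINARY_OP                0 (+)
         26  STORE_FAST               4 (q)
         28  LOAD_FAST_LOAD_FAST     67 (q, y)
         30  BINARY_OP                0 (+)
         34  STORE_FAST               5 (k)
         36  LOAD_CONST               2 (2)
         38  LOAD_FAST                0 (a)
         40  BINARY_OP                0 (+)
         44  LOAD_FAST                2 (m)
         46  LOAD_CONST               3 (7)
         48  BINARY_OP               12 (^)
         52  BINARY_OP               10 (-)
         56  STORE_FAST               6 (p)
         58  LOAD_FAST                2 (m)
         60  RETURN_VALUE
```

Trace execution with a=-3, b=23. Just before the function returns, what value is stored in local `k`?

LOAD_FAST_LOAD_FAST b,a → push 23,-3. Stack: [23, -3]
BINARY_OP * → 23 * -3 = -69. Stack: [-69]
STORE_FAST m → m=-69. Stack: []
LOAD_FAST m → push -69. Stack: [-69]
LOAD_CONST → push 8. Stack: [-69, 8]
BINARY_OP + → -69 + 8 = -61. Stack: [-61]
STORE_FAST y → y=-61. Stack: []
LOAD_FAST_LOAD_FAST b,b → push 23,23. Stack: [23, 23]
BINARY_OP + → 23 + 23 = 46. Stack: [46]
STORE_FAST q → q=46. Stack: []
LOAD_FAST_LOAD_FAST q,y → push 46,-61. Stack: [46, -61]
BINARY_OP + → 46 + -61 = -15. Stack: [-15]
STORE_FAST k → k=-15. Stack: []
LOAD_CONST → push 2. Stack: [2]
LOAD_FAST a → push -3. Stack: [2, -3]
BINARY_OP + → 2 + -3 = -1. Stack: [-1]
LOAD_FAST m → push -69. Stack: [-1, -69]
LOAD_CONST → push 7. Stack: [-1, -69, 7]
BINARY_OP ^ → -69 ^ 7 = -68. Stack: [-1, -68]
BINARY_OP - → -1 - -68 = 67. Stack: [67]
STORE_FAST p → p=67. Stack: []
LOAD_FAST m → push -69. Stack: [-69]
RETURN_VALUE → return -69.

-15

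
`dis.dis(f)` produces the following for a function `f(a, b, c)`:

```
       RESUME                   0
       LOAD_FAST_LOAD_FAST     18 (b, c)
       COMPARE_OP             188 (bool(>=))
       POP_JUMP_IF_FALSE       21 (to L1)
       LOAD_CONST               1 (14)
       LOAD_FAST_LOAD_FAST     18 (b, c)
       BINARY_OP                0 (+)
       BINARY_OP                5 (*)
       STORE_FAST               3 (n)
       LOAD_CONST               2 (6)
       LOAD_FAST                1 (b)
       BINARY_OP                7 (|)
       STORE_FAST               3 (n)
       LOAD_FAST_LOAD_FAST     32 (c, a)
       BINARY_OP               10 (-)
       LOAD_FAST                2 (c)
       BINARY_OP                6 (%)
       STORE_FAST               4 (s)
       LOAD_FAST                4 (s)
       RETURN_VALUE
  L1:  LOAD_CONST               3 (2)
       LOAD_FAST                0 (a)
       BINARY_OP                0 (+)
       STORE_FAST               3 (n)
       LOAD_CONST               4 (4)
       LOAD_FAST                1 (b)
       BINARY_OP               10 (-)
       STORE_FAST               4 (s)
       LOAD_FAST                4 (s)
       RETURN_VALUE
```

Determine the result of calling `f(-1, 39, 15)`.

LOAD_FAST_LOAD_FAST b,c → push 39,15. Stack: [39, 15]
COMPARE_OP bool(>=) → 39 vs 15 = True. Stack: [True]
POP_JUMP_IF_FALSE → pop True; no jump. Stack: []
LOAD_CONST → push 14. Stack: [14]
LOAD_FAST_LOAD_FAST b,c → push 39,15. Stack: [14, 39, 15]
BINARY_OP + → 39 + 15 = 54. Stack: [14, 54]
BINARY_OP * → 14 * 54 = 756. Stack: [756]
STORE_FAST n → n=756. Stack: []
LOAD_CONST → push 6. Stack: [6]
LOAD_FAST b → push 39. Stack: [6, 39]
BINARY_OP | → 6 | 39 = 39. Stack: [39]
STORE_FAST n → n=39. Stack: []
LOAD_FAST_LOAD_FAST c,a → push 15,-1. Stack: [15, -1]
BINARY_OP - → 15 - -1 = 16. Stack: [16]
LOAD_FAST c → push 15. Stack: [16, 15]
BINARY_OP % → 16 % 15 = 1. Stack: [1]
STORE_FAST s → s=1. Stack: []
LOAD_FAST s → push 1. Stack: [1]
RETURN_VALUE → return 1.

1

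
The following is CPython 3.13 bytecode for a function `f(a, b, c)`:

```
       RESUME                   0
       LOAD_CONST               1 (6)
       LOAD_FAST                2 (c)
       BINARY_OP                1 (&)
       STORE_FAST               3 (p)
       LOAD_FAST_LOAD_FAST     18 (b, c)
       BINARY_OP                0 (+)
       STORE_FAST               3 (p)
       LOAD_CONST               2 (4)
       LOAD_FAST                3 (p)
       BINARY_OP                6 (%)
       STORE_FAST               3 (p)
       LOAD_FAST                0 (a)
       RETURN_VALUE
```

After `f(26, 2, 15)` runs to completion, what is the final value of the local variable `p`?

4

LOAD_CONST → push 6. Stack: [6]
LOAD_FAST c → push 15. Stack: [6, 15]
BINARY_OP & → 6 & 15 = 6. Stack: [6]
STORE_FAST p → p=6. Stack: []
LOAD_FAST_LOAD_FAST b,c → push 2,15. Stack: [2, 15]
BINARY_OP + → 2 + 15 = 17. Stack: [17]
STORE_FAST p → p=17. Stack: []
LOAD_CONST → push 4. Stack: [4]
LOAD_FAST p → push 17. Stack: [4, 17]
BINARY_OP % → 4 % 17 = 4. Stack: [4]
STORE_FAST p → p=4. Stack: []
LOAD_FAST a → push 26. Stack: [26]
RETURN_VALUE → return 26.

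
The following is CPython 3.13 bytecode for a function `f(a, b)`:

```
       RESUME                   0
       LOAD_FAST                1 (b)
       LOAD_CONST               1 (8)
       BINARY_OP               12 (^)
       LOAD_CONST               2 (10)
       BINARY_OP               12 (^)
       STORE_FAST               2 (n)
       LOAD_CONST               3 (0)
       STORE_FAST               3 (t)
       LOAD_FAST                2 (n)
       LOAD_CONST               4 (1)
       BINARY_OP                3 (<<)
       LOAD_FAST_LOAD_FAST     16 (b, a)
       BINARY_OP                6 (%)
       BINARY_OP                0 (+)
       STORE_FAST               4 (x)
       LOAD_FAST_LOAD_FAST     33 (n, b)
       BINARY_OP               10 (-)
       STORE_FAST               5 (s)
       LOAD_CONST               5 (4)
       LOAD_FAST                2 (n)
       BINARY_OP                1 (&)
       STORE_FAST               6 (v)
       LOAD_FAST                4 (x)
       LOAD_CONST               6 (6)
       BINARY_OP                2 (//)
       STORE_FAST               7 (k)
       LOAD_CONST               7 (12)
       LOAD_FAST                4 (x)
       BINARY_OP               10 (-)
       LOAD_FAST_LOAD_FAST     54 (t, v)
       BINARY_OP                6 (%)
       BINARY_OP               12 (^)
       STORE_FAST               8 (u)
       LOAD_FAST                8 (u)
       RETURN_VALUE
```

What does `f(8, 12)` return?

LOAD_FAST b → push 12. Stack: [12]
LOAD_CONST → push 8. Stack: [12, 8]
BINARY_OP ^ → 12 ^ 8 = 4. Stack: [4]
LOAD_CONST → push 10. Stack: [4, 10]
BINARY_OP ^ → 4 ^ 10 = 14. Stack: [14]
STORE_FAST n → n=14. Stack: []
LOAD_CONST → push 0. Stack: [0]
STORE_FAST t → t=0. Stack: []
LOAD_FAST n → push 14. Stack: [14]
LOAD_CONST → push 1. Stack: [14, 1]
BINARY_OP << → 14 << 1 = 28. Stack: [28]
LOAD_FAST_LOAD_FAST b,a → push 12,8. Stack: [28, 12, 8]
BINARY_OP % → 12 % 8 = 4. Stack: [28, 4]
BINARY_OP + → 28 + 4 = 32. Stack: [32]
STORE_FAST x → x=32. Stack: []
LOAD_FAST_LOAD_FAST n,b → push 14,12. Stack: [14, 12]
BINARY_OP - → 14 - 12 = 2. Stack: [2]
STORE_FAST s → s=2. Stack: []
LOAD_CONST → push 4. Stack: [4]
LOAD_FAST n → push 14. Stack: [4, 14]
BINARY_OP & → 4 & 14 = 4. Stack: [4]
STORE_FAST v → v=4. Stack: []
LOAD_FAST x → push 32. Stack: [32]
LOAD_CONST → push 6. Stack: [32, 6]
BINARY_OP // → 32 // 6 = 5. Stack: [5]
STORE_FAST k → k=5. Stack: []
LOAD_CONST → push 12. Stack: [12]
LOAD_FAST x → push 32. Stack: [12, 32]
BINARY_OP - → 12 - 32 = -20. Stack: [-20]
LOAD_FAST_LOAD_FAST t,v → push 0,4. Stack: [-20, 0, 4]
BINARY_OP % → 0 % 4 = 0. Stack: [-20, 0]
BINARY_OP ^ → -20 ^ 0 = -20. Stack: [-20]
STORE_FAST u → u=-20. Stack: []
LOAD_FAST u → push -20. Stack: [-20]
RETURN_VALUE → return -20.

-20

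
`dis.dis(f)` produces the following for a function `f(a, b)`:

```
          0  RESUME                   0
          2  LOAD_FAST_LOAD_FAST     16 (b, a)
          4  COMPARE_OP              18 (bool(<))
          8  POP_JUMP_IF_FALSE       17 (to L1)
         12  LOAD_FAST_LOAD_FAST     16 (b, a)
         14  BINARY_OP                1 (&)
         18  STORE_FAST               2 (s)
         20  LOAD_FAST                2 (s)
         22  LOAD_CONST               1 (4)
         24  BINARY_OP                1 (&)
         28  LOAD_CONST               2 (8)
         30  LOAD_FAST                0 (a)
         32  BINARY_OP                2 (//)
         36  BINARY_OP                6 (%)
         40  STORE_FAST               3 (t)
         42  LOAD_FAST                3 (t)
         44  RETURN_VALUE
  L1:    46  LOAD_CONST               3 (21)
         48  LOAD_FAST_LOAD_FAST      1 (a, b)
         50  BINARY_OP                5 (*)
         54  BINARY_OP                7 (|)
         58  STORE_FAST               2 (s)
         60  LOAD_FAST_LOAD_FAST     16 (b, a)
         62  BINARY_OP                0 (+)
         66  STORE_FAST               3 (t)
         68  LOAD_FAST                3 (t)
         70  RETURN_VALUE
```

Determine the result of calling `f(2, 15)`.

LOAD_FAST_LOAD_FAST b,a → push 15,2. Stack: [15, 2]
COMPARE_OP bool(<) → 15 vs 2 = False. Stack: [False]
POP_JUMP_IF_FALSE → pop False; jump. Stack: []
LOAD_CONST → push 21. Stack: [21]
LOAD_FAST_LOAD_FAST a,b → push 2,15. Stack: [21, 2, 15]
BINARY_OP * → 2 * 15 = 30. Stack: [21, 30]
BINARY_OP | → 21 | 30 = 31. Stack: [31]
STORE_FAST s → s=31. Stack: []
LOAD_FAST_LOAD_FAST b,a → push 15,2. Stack: [15, 2]
BINARY_OP + → 15 + 2 = 17. Stack: [17]
STORE_FAST t → t=17. Stack: []
LOAD_FAST t → push 17. Stack: [17]
RETURN_VALUE → return 17.

17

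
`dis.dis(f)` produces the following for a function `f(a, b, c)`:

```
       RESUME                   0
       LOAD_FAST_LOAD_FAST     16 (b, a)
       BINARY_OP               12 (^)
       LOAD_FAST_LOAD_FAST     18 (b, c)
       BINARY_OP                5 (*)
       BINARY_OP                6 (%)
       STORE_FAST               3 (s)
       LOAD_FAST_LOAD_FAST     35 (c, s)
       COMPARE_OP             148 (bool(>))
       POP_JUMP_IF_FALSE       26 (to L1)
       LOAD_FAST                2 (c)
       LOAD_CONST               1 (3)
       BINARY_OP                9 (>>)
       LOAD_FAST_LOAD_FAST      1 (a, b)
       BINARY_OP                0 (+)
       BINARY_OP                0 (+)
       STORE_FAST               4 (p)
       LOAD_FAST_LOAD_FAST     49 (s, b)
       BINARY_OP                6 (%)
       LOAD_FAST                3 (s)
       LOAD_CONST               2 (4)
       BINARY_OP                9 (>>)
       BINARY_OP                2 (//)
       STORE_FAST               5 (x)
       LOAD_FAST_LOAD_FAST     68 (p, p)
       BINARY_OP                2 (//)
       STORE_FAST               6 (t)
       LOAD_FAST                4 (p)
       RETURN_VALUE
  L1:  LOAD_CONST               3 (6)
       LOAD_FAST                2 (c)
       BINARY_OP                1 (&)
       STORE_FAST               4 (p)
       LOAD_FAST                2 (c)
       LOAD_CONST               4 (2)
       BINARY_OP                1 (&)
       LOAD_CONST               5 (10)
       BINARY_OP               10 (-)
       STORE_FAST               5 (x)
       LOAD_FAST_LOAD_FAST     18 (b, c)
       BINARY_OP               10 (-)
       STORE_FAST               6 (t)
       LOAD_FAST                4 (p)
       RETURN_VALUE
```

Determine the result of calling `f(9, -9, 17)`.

2

LOAD_FAST_LOAD_FAST b,a → push -9,9. Stack: [-9, 9]
BINARY_OP ^ → -9 ^ 9 = -2. Stack: [-2]
LOAD_FAST_LOAD_FAST b,c → push -9,17. Stack: [-2, -9, 17]
BINARY_OP * → -9 * 17 = -153. Stack: [-2, -153]
BINARY_OP % → -2 % -153 = -2. Stack: [-2]
STORE_FAST s → s=-2. Stack: []
LOAD_FAST_LOAD_FAST c,s → push 17,-2. Stack: [17, -2]
COMPARE_OP bool(>) → 17 vs -2 = True. Stack: [True]
POP_JUMP_IF_FALSE → pop True; no jump. Stack: []
LOAD_FAST c → push 17. Stack: [17]
LOAD_CONST → push 3. Stack: [17, 3]
BINARY_OP >> → 17 >> 3 = 2. Stack: [2]
LOAD_FAST_LOAD_FAST a,b → push 9,-9. Stack: [2, 9, -9]
BINARY_OP + → 9 + -9 = 0. Stack: [2, 0]
BINARY_OP + → 2 + 0 = 2. Stack: [2]
STORE_FAST p → p=2. Stack: []
LOAD_FAST_LOAD_FAST s,b → push -2,-9. Stack: [-2, -9]
BINARY_OP % → -2 % -9 = -2. Stack: [-2]
LOAD_FAST s → push -2. Stack: [-2, -2]
LOAD_CONST → push 4. Stack: [-2, -2, 4]
BINARY_OP >> → -2 >> 4 = -1. Stack: [-2, -1]
BINARY_OP // → -2 // -1 = 2. Stack: [2]
STORE_FAST x → x=2. Stack: []
LOAD_FAST_LOAD_FAST p,p → push 2,2. Stack: [2, 2]
BINARY_OP // → 2 // 2 = 1. Stack: [1]
STORE_FAST t → t=1. Stack: []
LOAD_FAST p → push 2. Stack: [2]
RETURN_VALUE → return 2.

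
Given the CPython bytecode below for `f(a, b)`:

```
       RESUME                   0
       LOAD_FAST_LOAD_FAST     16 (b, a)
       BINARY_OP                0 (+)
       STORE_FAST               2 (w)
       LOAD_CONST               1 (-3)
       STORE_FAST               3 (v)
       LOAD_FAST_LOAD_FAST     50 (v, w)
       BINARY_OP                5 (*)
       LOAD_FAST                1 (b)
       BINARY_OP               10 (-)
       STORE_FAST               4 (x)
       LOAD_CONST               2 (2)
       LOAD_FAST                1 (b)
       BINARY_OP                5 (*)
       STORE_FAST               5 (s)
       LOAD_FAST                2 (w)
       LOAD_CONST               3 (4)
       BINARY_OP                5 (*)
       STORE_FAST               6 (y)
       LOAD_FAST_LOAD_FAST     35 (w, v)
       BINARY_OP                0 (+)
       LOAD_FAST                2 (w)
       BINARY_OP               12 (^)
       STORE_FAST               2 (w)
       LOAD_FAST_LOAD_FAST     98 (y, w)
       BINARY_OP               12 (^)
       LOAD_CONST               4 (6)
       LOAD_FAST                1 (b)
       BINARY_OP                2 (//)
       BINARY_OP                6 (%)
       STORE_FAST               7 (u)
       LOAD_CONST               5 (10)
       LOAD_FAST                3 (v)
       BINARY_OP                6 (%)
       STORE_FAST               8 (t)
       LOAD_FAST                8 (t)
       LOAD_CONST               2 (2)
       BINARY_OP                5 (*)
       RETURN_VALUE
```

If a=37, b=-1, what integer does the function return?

LOAD_FAST_LOAD_FAST b,a → push -1,37. Stack: [-1, 37]
BINARY_OP + → -1 + 37 = 36. Stack: [36]
STORE_FAST w → w=36. Stack: []
LOAD_CONST → push -3. Stack: [-3]
STORE_FAST v → v=-3. Stack: []
LOAD_FAST_LOAD_FAST v,w → push -3,36. Stack: [-3, 36]
BINARY_OP * → -3 * 36 = -108. Stack: [-108]
LOAD_FAST b → push -1. Stack: [-108, -1]
BINARY_OP - → -108 - -1 = -107. Stack: [-107]
STORE_FAST x → x=-107. Stack: []
LOAD_CONST → push 2. Stack: [2]
LOAD_FAST b → push -1. Stack: [2, -1]
BINARY_OP * → 2 * -1 = -2. Stack: [-2]
STORE_FAST s → s=-2. Stack: []
LOAD_FAST w → push 36. Stack: [36]
LOAD_CONST → push 4. Stack: [36, 4]
BINARY_OP * → 36 * 4 = 144. Stack: [144]
STORE_FAST y → y=144. Stack: []
LOAD_FAST_LOAD_FAST w,v → push 36,-3. Stack: [36, -3]
BINARY_OP + → 36 + -3 = 33. Stack: [33]
LOAD_FAST w → push 36. Stack: [33, 36]
BINARY_OP ^ → 33 ^ 36 = 5. Stack: [5]
STORE_FAST w → w=5. Stack: []
LOAD_FAST_LOAD_FAST y,w → push 144,5. Stack: [144, 5]
BINARY_OP ^ → 144 ^ 5 = 149. Stack: [149]
LOAD_CONST → push 6. Stack: [149, 6]
LOAD_FAST b → push -1. Stack: [149, 6, -1]
BINARY_OP // → 6 // -1 = -6. Stack: [149, -6]
BINARY_OP % → 149 % -6 = -1. Stack: [-1]
STORE_FAST u → u=-1. Stack: []
LOAD_CONST → push 10. Stack: [10]
LOAD_FAST v → push -3. Stack: [10, -3]
BINARY_OP % → 10 % -3 = -2. Stack: [-2]
STORE_FAST t → t=-2. Stack: []
LOAD_FAST t → push -2. Stack: [-2]
LOAD_CONST → push 2. Stack: [-2, 2]
BINARY_OP * → -2 * 2 = -4. Stack: [-4]
RETURN_VALUE → return -4.

-4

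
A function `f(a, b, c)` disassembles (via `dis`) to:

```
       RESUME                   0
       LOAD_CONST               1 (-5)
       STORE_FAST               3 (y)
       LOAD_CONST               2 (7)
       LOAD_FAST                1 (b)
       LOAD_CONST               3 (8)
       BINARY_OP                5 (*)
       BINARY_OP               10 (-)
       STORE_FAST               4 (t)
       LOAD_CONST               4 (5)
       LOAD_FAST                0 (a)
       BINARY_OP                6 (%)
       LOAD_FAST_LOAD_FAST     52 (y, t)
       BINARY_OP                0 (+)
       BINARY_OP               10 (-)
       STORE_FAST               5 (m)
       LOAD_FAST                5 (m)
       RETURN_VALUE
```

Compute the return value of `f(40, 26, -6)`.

LOAD_CONST → push -5. Stack: [-5]
STORE_FAST y → y=-5. Stack: []
LOAD_CONST → push 7. Stack: [7]
LOAD_FAST b → push 26. Stack: [7, 26]
LOAD_CONST → push 8. Stack: [7, 26, 8]
BINARY_OP * → 26 * 8 = 208. Stack: [7, 208]
BINARY_OP - → 7 - 208 = -201. Stack: [-201]
STORE_FAST t → t=-201. Stack: []
LOAD_CONST → push 5. Stack: [5]
LOAD_FAST a → push 40. Stack: [5, 40]
BINARY_OP % → 5 % 40 = 5. Stack: [5]
LOAD_FAST_LOAD_FAST y,t → push -5,-201. Stack: [5, -5, -201]
BINARY_OP + → -5 + -201 = -206. Stack: [5, -206]
BINARY_OP - → 5 - -206 = 211. Stack: [211]
STORE_FAST m → m=211. Stack: []
LOAD_FAST m → push 211. Stack: [211]
RETURN_VALUE → return 211.

211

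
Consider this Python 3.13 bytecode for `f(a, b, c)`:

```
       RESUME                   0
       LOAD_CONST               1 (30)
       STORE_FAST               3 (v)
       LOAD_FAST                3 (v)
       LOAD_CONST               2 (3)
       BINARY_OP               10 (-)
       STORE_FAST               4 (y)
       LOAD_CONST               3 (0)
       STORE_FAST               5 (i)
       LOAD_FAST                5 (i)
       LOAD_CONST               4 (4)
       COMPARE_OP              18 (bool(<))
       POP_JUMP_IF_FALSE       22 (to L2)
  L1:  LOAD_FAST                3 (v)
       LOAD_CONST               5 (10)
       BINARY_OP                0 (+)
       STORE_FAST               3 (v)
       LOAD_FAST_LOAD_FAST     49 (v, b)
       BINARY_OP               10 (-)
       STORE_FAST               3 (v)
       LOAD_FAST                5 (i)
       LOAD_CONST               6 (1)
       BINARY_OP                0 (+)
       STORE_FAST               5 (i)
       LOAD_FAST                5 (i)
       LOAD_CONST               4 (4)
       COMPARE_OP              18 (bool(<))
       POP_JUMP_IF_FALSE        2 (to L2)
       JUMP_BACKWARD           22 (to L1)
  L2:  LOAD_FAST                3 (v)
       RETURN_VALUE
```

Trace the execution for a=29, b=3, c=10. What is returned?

LOAD_CONST → push 30
STORE_FAST v → v=30
LOAD_FAST v → push 30
LOAD_CONST → push 3
BINARY_OP - → 30 - 3 = 27
STORE_FAST y → y=27
LOAD_CONST → push 0
STORE_FAST i → i=0
LOAD_FAST i → push 0
LOAD_CONST → push 4
COMPARE_OP bool(<) → 0 vs 4 = True
POP_JUMP_IF_FALSE → pop True; no jump
LOAD_FAST v → push 30
LOAD_CONST → push 10
BINARY_OP + → 30 + 10 = 40
STORE_FAST v → v=40
LOAD_FAST_LOAD_FAST v,b → push 40,3
BINARY_OP - → 40 - 3 = 37
STORE_FAST v → v=37
LOAD_FAST i → push 0
LOAD_CONST → push 1
BINARY_OP + → 0 + 1 = 1
STORE_FAST i → i=1
LOAD_FAST i → push 1
LOAD_CONST → push 4
COMPARE_OP bool(<) → 1 vs 4 = True
POP_JUMP_IF_FALSE → pop True; no jump
LOAD_FAST v → push 37
LOAD_CONST → push 10
BINARY_OP + → 37 + 10 = 47
STORE_FAST v → v=47
LOAD_FAST_LOAD_FAST v,b → push 47,3
BINARY_OP - → 47 - 3 = 44
STORE_FAST v → v=44
LOAD_FAST i → push 1
LOAD_CONST → push 1
BINARY_OP + → 1 + 1 = 2
STORE_FAST i → i=2
LOAD_FAST i → push 2
LOAD_CONST → push 4
COMPARE_OP bool(<) → 2 vs 4 = True
POP_JUMP_IF_FALSE → pop True; no jump
LOAD_FAST v → push 44
LOAD_CONST → push 10
BINARY_OP + → 44 + 10 = 54
STORE_FAST v → v=54
LOAD_FAST_LOAD_FAST v,b → push 54,3
BINARY_OP - → 54 - 3 = 51
STORE_FAST v → v=51
LOAD_FAST i → push 2
LOAD_CONST → push 1
BINARY_OP + → 2 + 1 = 3
STORE_FAST i → i=3
LOAD_FAST i → push 3
LOAD_CONST → push 4
COMPARE_OP bool(<) → 3 vs 4 = True
POP_JUMP_IF_FALSE → pop True; no jump
LOAD_FAST v → push 51
LOAD_CONST → push 10
BINARY_OP + → 51 + 10 = 61
STORE_FAST v → v=61
LOAD_FAST_LOAD_FAST v,b → push 61,3
BINARY_OP - → 61 - 3 = 58
STORE_FAST v → v=58
LOAD_FAST i → push 3
LOAD_CONST → push 1
BINARY_OP + → 3 + 1 = 4
STORE_FAST i → i=4
LOAD_FAST i → push 4
LOAD_CONST → push 4
COMPARE_OP bool(<) → 4 vs 4 = False
POP_JUMP_IF_FALSE → pop False; jump
LOAD_FAST v → push 58
RETURN_VALUE → return 58.

58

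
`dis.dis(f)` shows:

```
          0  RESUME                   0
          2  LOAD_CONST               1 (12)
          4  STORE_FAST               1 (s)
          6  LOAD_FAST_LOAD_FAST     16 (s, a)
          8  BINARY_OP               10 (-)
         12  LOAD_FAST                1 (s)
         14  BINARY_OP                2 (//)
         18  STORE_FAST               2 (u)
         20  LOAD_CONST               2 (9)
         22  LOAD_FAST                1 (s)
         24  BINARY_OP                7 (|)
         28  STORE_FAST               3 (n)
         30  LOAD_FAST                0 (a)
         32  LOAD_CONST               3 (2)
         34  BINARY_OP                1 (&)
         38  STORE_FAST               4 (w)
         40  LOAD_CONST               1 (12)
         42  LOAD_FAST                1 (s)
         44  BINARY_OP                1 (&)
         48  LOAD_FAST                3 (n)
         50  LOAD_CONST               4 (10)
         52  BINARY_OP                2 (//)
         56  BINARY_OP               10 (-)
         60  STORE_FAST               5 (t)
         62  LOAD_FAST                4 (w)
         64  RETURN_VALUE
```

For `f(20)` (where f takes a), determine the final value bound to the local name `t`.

11

LOAD_CONST → push 12. Stack: [12]
STORE_FAST s → s=12. Stack: []
LOAD_FAST_LOAD_FAST s,a → push 12,20. Stack: [12, 20]
BINARY_OP - → 12 - 20 = -8. Stack: [-8]
LOAD_FAST s → push 12. Stack: [-8, 12]
BINARY_OP // → -8 // 12 = -1. Stack: [-1]
STORE_FAST u → u=-1. Stack: []
LOAD_CONST → push 9. Stack: [9]
LOAD_FAST s → push 12. Stack: [9, 12]
BINARY_OP | → 9 | 12 = 13. Stack: [13]
STORE_FAST n → n=13. Stack: []
LOAD_FAST a → push 20. Stack: [20]
LOAD_CONST → push 2. Stack: [20, 2]
BINARY_OP & → 20 & 2 = 0. Stack: [0]
STORE_FAST w → w=0. Stack: []
LOAD_CONST → push 12. Stack: [12]
LOAD_FAST s → push 12. Stack: [12, 12]
BINARY_OP & → 12 & 12 = 12. Stack: [12]
LOAD_FAST n → push 13. Stack: [12, 13]
LOAD_CONST → push 10. Stack: [12, 13, 10]
BINARY_OP // → 13 // 10 = 1. Stack: [12, 1]
BINARY_OP - → 12 - 1 = 11. Stack: [11]
STORE_FAST t → t=11. Stack: []
LOAD_FAST w → push 0. Stack: [0]
RETURN_VALUE → return 0.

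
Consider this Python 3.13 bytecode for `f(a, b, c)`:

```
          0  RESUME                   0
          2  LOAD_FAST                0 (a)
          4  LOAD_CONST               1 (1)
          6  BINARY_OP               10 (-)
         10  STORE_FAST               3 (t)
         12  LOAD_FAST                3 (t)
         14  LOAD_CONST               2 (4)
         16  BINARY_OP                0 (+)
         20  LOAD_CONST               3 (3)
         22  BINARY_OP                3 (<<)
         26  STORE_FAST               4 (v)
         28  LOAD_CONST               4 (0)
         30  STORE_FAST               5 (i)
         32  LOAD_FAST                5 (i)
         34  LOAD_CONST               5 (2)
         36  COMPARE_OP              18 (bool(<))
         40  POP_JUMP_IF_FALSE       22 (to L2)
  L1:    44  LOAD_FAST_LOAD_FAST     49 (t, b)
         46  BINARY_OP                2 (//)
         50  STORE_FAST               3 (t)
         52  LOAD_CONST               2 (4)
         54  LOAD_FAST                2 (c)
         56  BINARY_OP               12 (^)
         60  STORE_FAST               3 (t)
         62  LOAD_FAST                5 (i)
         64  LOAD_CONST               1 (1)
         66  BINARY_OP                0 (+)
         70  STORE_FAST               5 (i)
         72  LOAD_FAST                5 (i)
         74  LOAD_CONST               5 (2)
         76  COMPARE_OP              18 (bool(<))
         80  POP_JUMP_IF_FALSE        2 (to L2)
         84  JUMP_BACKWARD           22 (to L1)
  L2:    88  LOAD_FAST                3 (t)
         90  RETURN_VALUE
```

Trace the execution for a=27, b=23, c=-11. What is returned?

-15

LOAD_FAST a → push 27. Stack: [27]
LOAD_CONST → push 1. Stack: [27, 1]
BINARY_OP - → 27 - 1 = 26. Stack: [26]
STORE_FAST t → t=26. Stack: []
LOAD_FAST t → push 26. Stack: [26]
LOAD_CONST → push 4. Stack: [26, 4]
BINARY_OP + → 26 + 4 = 30. Stack: [30]
LOAD_CONST → push 3. Stack: [30, 3]
BINARY_OP << → 30 << 3 = 240. Stack: [240]
STORE_FAST v → v=240. Stack: []
LOAD_CONST → push 0. Stack: [0]
STORE_FAST i → i=0. Stack: []
LOAD_FAST i → push 0. Stack: [0]
LOAD_CONST → push 2. Stack: [0, 2]
COMPARE_OP bool(<) → 0 vs 2 = True. Stack: [True]
POP_JUMP_IF_FALSE → pop True; no jump. Stack: []
LOAD_FAST_LOAD_FAST t,b → push 26,23. Stack: [26, 23]
BINARY_OP // → 26 // 23 = 1. Stack: [1]
STORE_FAST t → t=1. Stack: []
LOAD_CONST → push 4. Stack: [4]
LOAD_FAST c → push -11. Stack: [4, -11]
BINARY_OP ^ → 4 ^ -11 = -15. Stack: [-15]
STORE_FAST t → t=-15. Stack: []
LOAD_FAST i → push 0. Stack: [0]
LOAD_CONST → push 1. Stack: [0, 1]
BINARY_OP + → 0 + 1 = 1. Stack: [1]
STORE_FAST i → i=1. Stack: []
LOAD_FAST i → push 1. Stack: [1]
LOAD_CONST → push 2. Stack: [1, 2]
COMPARE_OP bool(<) → 1 vs 2 = True. Stack: [True]
POP_JUMP_IF_FALSE → pop True; no jump. Stack: []
LOAD_FAST_LOAD_FAST t,b → push -15,23. Stack: [-15, 23]
BINARY_OP // → -15 // 23 = -1. Stack: [-1]
STORE_FAST t → t=-1. Stack: []
LOAD_CONST → push 4. Stack: [4]
LOAD_FAST c → push -11. Stack: [4, -11]
BINARY_OP ^ → 4 ^ -11 = -15. Stack: [-15]
STORE_FAST t → t=-15. Stack: []
LOAD_FAST i → push 1. Stack: [1]
LOAD_CONST → push 1. Stack: [1, 1]
BINARY_OP + → 1 + 1 = 2. Stack: [2]
STORE_FAST i → i=2. Stack: []
LOAD_FAST i → push 2. Stack: [2]
LOAD_CONST → push 2. Stack: [2, 2]
COMPARE_OP bool(<) → 2 vs 2 = False. Stack: [False]
POP_JUMP_IF_FALSE → pop False; jump. Stack: []
LOAD_FAST t → push -15. Stack: [-15]
RETURN_VALUE → return -15.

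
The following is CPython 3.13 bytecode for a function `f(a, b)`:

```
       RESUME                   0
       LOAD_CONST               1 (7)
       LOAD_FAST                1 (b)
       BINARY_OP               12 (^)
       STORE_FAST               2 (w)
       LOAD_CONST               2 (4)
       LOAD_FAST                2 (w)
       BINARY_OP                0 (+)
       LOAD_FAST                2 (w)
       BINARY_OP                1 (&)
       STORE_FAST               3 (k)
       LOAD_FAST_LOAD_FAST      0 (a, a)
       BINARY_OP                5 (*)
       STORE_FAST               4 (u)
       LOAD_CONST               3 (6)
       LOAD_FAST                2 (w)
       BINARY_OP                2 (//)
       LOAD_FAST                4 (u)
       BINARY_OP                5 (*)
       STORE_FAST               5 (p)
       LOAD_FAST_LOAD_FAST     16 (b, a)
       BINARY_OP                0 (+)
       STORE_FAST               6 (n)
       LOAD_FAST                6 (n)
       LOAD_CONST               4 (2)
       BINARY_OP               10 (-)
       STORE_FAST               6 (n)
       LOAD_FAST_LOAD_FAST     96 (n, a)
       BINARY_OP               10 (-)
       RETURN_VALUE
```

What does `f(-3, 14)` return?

12

LOAD_CONST → push 7. Stack: [7]
LOAD_FAST b → push 14. Stack: [7, 14]
BINARY_OP ^ → 7 ^ 14 = 9. Stack: [9]
STORE_FAST w → w=9. Stack: []
LOAD_CONST → push 4. Stack: [4]
LOAD_FAST w → push 9. Stack: [4, 9]
BINARY_OP + → 4 + 9 = 13. Stack: [13]
LOAD_FAST w → push 9. Stack: [13, 9]
BINARY_OP & → 13 & 9 = 9. Stack: [9]
STORE_FAST k → k=9. Stack: []
LOAD_FAST_LOAD_FAST a,a → push -3,-3. Stack: [-3, -3]
BINARY_OP * → -3 * -3 = 9. Stack: [9]
STORE_FAST u → u=9. Stack: []
LOAD_CONST → push 6. Stack: [6]
LOAD_FAST w → push 9. Stack: [6, 9]
BINARY_OP // → 6 // 9 = 0. Stack: [0]
LOAD_FAST u → push 9. Stack: [0, 9]
BINARY_OP * → 0 * 9 = 0. Stack: [0]
STORE_FAST p → p=0. Stack: []
LOAD_FAST_LOAD_FAST b,a → push 14,-3. Stack: [14, -3]
BINARY_OP + → 14 + -3 = 11. Stack: [11]
STORE_FAST n → n=11. Stack: []
LOAD_FAST n → push 11. Stack: [11]
LOAD_CONST → push 2. Stack: [11, 2]
BINARY_OP - → 11 - 2 = 9. Stack: [9]
STORE_FAST n → n=9. Stack: []
LOAD_FAST_LOAD_FAST n,a → push 9,-3. Stack: [9, -3]
BINARY_OP - → 9 - -3 = 12. Stack: [12]
RETURN_VALUE → return 12.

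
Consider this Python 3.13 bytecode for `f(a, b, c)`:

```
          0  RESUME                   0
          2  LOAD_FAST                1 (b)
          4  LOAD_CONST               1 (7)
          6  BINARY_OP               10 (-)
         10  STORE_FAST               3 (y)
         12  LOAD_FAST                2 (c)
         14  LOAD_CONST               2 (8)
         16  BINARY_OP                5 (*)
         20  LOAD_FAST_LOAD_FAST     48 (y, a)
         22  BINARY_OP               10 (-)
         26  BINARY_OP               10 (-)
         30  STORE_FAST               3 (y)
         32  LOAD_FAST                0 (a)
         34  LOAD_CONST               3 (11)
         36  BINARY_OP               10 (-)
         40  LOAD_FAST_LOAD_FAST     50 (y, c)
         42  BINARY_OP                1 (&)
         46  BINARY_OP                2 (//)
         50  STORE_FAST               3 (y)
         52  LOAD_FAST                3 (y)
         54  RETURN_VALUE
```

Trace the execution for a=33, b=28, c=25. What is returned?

LOAD_FAST b → push 28. Stack: [28]
LOAD_CONST → push 7. Stack: [28, 7]
BINARY_OP - → 28 - 7 = 21. Stack: [21]
STORE_FAST y → y=21. Stack: []
LOAD_FAST c → push 25. Stack: [25]
LOAD_CONST → push 8. Stack: [25, 8]
BINARY_OP * → 25 * 8 = 200. Stack: [200]
LOAD_FAST_LOAD_FAST y,a → push 21,33. Stack: [200, 21, 33]
BINARY_OP - → 21 - 33 = -12. Stack: [200, -12]
BINARY_OP - → 200 - -12 = 212. Stack: [212]
STORE_FAST y → y=212. Stack: []
LOAD_FAST a → push 33. Stack: [33]
LOAD_CONST → push 11. Stack: [33, 11]
BINARY_OP - → 33 - 11 = 22. Stack: [22]
LOAD_FAST_LOAD_FAST y,c → push 212,25. Stack: [22, 212, 25]
BINARY_OP & → 212 & 25 = 16. Stack: [22, 16]
BINARY_OP // → 22 // 16 = 1. Stack: [1]
STORE_FAST y → y=1. Stack: []
LOAD_FAST y → push 1. Stack: [1]
RETURN_VALUE → return 1.

1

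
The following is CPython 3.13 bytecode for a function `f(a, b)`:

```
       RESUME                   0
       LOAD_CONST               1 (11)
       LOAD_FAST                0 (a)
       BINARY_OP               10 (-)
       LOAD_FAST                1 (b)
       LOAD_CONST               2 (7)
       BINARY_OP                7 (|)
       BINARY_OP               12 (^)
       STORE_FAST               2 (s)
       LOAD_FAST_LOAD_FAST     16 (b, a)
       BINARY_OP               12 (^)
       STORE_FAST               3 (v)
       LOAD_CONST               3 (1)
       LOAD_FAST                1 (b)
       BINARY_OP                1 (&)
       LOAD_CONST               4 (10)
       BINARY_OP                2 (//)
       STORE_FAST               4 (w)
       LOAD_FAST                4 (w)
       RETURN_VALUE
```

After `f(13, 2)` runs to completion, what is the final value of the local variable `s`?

LOAD_CONST → push 11. Stack: [11]
LOAD_FAST a → push 13. Stack: [11, 13]
BINARY_OP - → 11 - 13 = -2. Stack: [-2]
LOAD_FAST b → push 2. Stack: [-2, 2]
LOAD_CONST → push 7. Stack: [-2, 2, 7]
BINARY_OP | → 2 | 7 = 7. Stack: [-2, 7]
BINARY_OP ^ → -2 ^ 7 = -7. Stack: [-7]
STORE_FAST s → s=-7. Stack: []
LOAD_FAST_LOAD_FAST b,a → push 2,13. Stack: [2, 13]
BINARY_OP ^ → 2 ^ 13 = 15. Stack: [15]
STORE_FAST v → v=15. Stack: []
LOAD_CONST → push 1. Stack: [1]
LOAD_FAST b → push 2. Stack: [1, 2]
BINARY_OP & → 1 & 2 = 0. Stack: [0]
LOAD_CONST → push 10. Stack: [0, 10]
BINARY_OP // → 0 // 10 = 0. Stack: [0]
STORE_FAST w → w=0. Stack: []
LOAD_FAST w → push 0. Stack: [0]
RETURN_VALUE → return 0.

-7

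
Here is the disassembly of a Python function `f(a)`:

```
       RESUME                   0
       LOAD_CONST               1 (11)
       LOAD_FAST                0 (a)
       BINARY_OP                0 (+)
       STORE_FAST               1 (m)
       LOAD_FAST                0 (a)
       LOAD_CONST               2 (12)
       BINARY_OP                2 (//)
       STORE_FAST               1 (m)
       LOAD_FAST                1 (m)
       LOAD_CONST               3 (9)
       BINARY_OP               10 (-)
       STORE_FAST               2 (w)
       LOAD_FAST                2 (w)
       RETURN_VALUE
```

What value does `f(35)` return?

-7

LOAD_CONST → push 11. Stack: [11]
LOAD_FAST a → push 35. Stack: [11, 35]
BINARY_OP + → 11 + 35 = 46. Stack: [46]
STORE_FAST m → m=46. Stack: []
LOAD_FAST a → push 35. Stack: [35]
LOAD_CONST → push 12. Stack: [35, 12]
BINARY_OP // → 35 // 12 = 2. Stack: [2]
STORE_FAST m → m=2. Stack: []
LOAD_FAST m → push 2. Stack: [2]
LOAD_CONST → push 9. Stack: [2, 9]
BINARY_OP - → 2 - 9 = -7. Stack: [-7]
STORE_FAST w → w=-7. Stack: []
LOAD_FAST w → push -7. Stack: [-7]
RETURN_VALUE → return -7.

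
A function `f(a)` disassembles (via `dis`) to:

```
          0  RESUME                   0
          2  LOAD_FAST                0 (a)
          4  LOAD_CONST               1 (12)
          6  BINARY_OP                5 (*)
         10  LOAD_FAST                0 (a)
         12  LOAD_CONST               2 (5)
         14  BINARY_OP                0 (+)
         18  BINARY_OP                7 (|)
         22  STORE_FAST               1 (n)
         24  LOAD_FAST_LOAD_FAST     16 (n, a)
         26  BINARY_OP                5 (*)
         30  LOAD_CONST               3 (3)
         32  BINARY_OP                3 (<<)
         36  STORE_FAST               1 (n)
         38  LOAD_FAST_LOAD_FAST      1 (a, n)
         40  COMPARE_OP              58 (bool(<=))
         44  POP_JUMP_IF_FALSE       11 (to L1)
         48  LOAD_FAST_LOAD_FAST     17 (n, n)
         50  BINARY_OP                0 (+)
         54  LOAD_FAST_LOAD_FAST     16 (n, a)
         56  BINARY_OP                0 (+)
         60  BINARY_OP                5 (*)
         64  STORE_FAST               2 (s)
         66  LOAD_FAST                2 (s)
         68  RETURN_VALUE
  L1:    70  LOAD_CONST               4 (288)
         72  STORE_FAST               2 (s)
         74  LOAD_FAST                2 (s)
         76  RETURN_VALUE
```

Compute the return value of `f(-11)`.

LOAD_FAST a → push -11. Stack: [-11]
LOAD_CONST → push 12. Stack: [-11, 12]
BINARY_OP * → -11 * 12 = -132. Stack: [-132]
LOAD_FAST a → push -11. Stack: [-132, -11]
LOAD_CONST → push 5. Stack: [-132, -11, 5]
BINARY_OP + → -11 + 5 = -6. Stack: [-132, -6]
BINARY_OP | → -132 | -6 = -2. Stack: [-2]
STORE_FAST n → n=-2. Stack: []
LOAD_FAST_LOAD_FAST n,a → push -2,-11. Stack: [-2, -11]
BINARY_OP * → -2 * -11 = 22. Stack: [22]
LOAD_CONST → push 3. Stack: [22, 3]
BINARY_OP << → 22 << 3 = 176. Stack: [176]
STORE_FAST n → n=176. Stack: []
LOAD_FAST_LOAD_FAST a,n → push -11,176. Stack: [-11, 176]
COMPARE_OP bool(<=) → -11 vs 176 = True. Stack: [True]
POP_JUMP_IF_FALSE → pop True; no jump. Stack: []
LOAD_FAST_LOAD_FAST n,n → push 176,176. Stack: [176, 176]
BINARY_OP + → 176 + 176 = 352. Stack: [352]
LOAD_FAST_LOAD_FAST n,a → push 176,-11. Stack: [352, 176, -11]
BINARY_OP + → 176 + -11 = 165. Stack: [352, 165]
BINARY_OP * → 352 * 165 = 58080. Stack: [58080]
STORE_FAST s → s=58080. Stack: []
LOAD_FAST s → push 58080. Stack: [58080]
RETURN_VALUE → return 58080.

58080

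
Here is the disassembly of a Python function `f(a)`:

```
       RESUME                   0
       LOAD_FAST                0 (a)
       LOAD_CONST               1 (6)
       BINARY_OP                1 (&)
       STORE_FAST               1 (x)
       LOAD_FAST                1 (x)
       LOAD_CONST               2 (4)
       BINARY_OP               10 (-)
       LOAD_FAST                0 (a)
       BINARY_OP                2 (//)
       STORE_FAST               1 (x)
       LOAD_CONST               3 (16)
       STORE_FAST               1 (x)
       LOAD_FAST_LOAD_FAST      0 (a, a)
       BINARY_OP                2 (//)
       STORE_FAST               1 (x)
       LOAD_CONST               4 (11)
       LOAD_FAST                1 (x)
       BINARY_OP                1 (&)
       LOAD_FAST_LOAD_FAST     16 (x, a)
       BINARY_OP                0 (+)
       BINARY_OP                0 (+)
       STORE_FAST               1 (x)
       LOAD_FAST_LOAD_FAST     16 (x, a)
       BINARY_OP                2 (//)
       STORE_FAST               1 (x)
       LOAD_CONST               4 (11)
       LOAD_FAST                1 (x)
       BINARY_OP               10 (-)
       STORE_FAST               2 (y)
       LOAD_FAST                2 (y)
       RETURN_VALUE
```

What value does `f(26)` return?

LOAD_FAST a → push 26. Stack: [26]
LOAD_CONST → push 6. Stack: [26, 6]
BINARY_OP & → 26 & 6 = 2. Stack: [2]
STORE_FAST x → x=2. Stack: []
LOAD_FAST x → push 2. Stack: [2]
LOAD_CONST → push 4. Stack: [2, 4]
BINARY_OP - → 2 - 4 = -2. Stack: [-2]
LOAD_FAST a → push 26. Stack: [-2, 26]
BINARY_OP // → -2 // 26 = -1. Stack: [-1]
STORE_FAST x → x=-1. Stack: []
LOAD_CONST → push 16. Stack: [16]
STORE_FAST x → x=16. Stack: []
LOAD_FAST_LOAD_FAST a,a → push 26,26. Stack: [26, 26]
BINARY_OP // → 26 // 26 = 1. Stack: [1]
STORE_FAST x → x=1. Stack: []
LOAD_CONST → push 11. Stack: [11]
LOAD_FAST x → push 1. Stack: [11, 1]
BINARY_OP & → 11 & 1 = 1. Stack: [1]
LOAD_FAST_LOAD_FAST x,a → push 1,26. Stack: [1, 1, 26]
BINARY_OP + → 1 + 26 = 27. Stack: [1, 27]
BINARY_OP + → 1 + 27 = 28. Stack: [28]
STORE_FAST x → x=28. Stack: []
LOAD_FAST_LOAD_FAST x,a → push 28,26. Stack: [28, 26]
BINARY_OP // → 28 // 26 = 1. Stack: [1]
STORE_FAST x → x=1. Stack: []
LOAD_CONST → push 11. Stack: [11]
LOAD_FAST x → push 1. Stack: [11, 1]
BINARY_OP - → 11 - 1 = 10. Stack: [10]
STORE_FAST y → y=10. Stack: []
LOAD_FAST y → push 10. Stack: [10]
RETURN_VALUE → return 10.

10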